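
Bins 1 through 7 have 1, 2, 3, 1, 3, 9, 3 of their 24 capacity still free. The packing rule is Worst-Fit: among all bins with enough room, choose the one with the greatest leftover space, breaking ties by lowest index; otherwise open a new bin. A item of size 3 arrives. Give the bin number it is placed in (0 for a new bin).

Bins with room: bin 3 (3), bin 5 (3), bin 6 (9), bin 7 (3).
Most room is bin 6 with 9 free.

6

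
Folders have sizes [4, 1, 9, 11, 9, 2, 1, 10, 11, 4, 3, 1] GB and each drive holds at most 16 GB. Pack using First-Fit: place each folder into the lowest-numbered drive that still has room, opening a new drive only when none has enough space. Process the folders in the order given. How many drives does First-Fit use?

5

4 GB → drive 1 (remaining 12 GB)
1 GB → drive 1 (remaining 11 GB)
9 GB → drive 1 (remaining 2 GB)
11 GB → drive 2 (remaining 5 GB)
9 GB → drive 3 (remaining 7 GB)
2 GB → drive 1 (remaining 0 GB)
1 GB → drive 2 (remaining 4 GB)
10 GB → drive 4 (remaining 6 GB)
11 GB → drive 5 (remaining 5 GB)
4 GB → drive 2 (remaining 0 GB)
3 GB → drive 3 (remaining 4 GB)
1 GB → drive 3 (remaining 3 GB)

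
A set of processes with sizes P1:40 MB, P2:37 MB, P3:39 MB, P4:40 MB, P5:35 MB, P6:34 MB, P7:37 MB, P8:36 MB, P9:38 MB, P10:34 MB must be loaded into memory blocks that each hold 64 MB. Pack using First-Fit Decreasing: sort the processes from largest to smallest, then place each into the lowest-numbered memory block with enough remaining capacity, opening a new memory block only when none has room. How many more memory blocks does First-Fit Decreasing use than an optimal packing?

0

First-Fit Decreasing: [40] [40] [39] [38] [37] [37] [36] [35] [34] [34] → 10 memory blocks.
10 processes exceed 32 MB (half the capacity), and no two of those can share a memory block, so at least 10 memory blocks are needed.
So 10 is already optimal.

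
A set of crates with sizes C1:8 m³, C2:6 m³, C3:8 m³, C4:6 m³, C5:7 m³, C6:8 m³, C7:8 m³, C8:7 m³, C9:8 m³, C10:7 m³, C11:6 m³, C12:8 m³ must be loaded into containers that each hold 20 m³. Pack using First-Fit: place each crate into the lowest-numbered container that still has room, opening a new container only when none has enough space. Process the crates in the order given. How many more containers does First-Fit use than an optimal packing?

1

First-Fit: [8,6,6] [8,7] [8,8] [7,8] [7,6] [8] → 6 containers.
Total size 87 m³; any packing needs at least ⌈87/20⌉ = 5 containers.
An optimal packing achieves that bound: [8,8] [8,8] [8,8] [7,7,6] [7,6,6] → 5 containers.
Excess: 6 − 5 = 1.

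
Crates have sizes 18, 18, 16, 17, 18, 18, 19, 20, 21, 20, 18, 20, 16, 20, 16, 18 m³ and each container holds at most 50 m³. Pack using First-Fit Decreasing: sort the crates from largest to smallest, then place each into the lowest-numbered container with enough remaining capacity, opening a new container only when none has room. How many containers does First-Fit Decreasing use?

Sorted descending: 21, 20, 20, 20, 20, 19, 18, 18, 18, 18, 18, 18, 17, 16, 16, 16.
container 1: place 21 m³, 29 m³ left
container 1: place 20 m³, 9 m³ left
container 2: place 20 m³, 30 m³ left
container 2: place 20 m³, 10 m³ left
container 3: place 20 m³, 30 m³ left
container 3: place 19 m³, 11 m³ left
container 4: place 18 m³, 32 m³ left
container 4: place 18 m³, 14 m³ left
container 5: place 18 m³, 32 m³ left
container 5: place 18 m³, 14 m³ left
container 6: place 18 m³, 32 m³ left
container 6: place 18 m³, 14 m³ left
container 7: place 17 m³, 33 m³ left
container 7: place 16 m³, 17 m³ left
container 7: place 16 m³, 1 m³ left
container 8: place 16 m³, 34 m³ left

8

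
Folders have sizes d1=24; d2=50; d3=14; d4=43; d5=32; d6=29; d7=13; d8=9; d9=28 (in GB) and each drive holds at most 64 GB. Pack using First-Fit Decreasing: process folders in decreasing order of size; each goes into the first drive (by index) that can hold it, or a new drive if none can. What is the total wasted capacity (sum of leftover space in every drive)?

Sorted descending: 50, 43, 32, 29, 28, 24, 14, 13, 9.
50 GB → drive 1 (remaining 14 GB)
43 GB → drive 2 (remaining 21 GB)
32 GB → drive 3 (remaining 32 GB)
29 GB → drive 3 (remaining 3 GB)
28 GB → drive 4 (remaining 36 GB)
24 GB → drive 4 (remaining 12 GB)
14 GB → drive 1 (remaining 0 GB)
13 GB → drive 2 (remaining 8 GB)
9 GB → drive 4 (remaining 3 GB)
4 drives × 64 GB = 256 GB; used 242 GB; unused 14 GB.

14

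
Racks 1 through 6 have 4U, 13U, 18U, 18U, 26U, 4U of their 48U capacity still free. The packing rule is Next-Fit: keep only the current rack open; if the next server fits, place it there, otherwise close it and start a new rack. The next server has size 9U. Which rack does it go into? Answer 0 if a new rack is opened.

Next-Fit only looks at rack 6, which has 4U free.
9U does not fit, so a new rack is opened.

0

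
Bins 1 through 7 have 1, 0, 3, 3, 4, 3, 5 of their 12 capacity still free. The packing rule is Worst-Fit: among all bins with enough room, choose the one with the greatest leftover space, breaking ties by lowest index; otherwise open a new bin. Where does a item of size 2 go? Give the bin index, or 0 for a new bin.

7

Bins with room: bin 3 (3), bin 4 (3), bin 5 (4), bin 6 (3), bin 7 (5).
Most room is bin 7 with 5 free.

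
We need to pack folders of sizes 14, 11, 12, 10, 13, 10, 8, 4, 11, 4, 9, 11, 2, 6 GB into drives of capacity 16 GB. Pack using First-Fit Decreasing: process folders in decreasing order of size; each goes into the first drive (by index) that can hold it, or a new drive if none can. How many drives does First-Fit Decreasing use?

10 drives

Sorted descending: 14, 13, 12, 11, 11, 11, 10, 10, 9, 8, 6, 4, 4, 2.
14 GB → drive 1 (remaining 2 GB)
13 GB → drive 2 (remaining 3 GB)
12 GB → drive 3 (remaining 4 GB)
11 GB → drive 4 (remaining 5 GB)
11 GB → drive 5 (remaining 5 GB)
11 GB → drive 6 (remaining 5 GB)
10 GB → drive 7 (remaining 6 GB)
10 GB → drive 8 (remaining 6 GB)
9 GB → drive 9 (remaining 7 GB)
8 GB → drive 10 (remaining 8 GB)
6 GB → drive 7 (remaining 0 GB)
4 GB → drive 3 (remaining 0 GB)
4 GB → drive 4 (remaining 1 GB)
2 GB → drive 1 (remaining 0 GB)
Final drives: [14,2] [13] [12,4] [11,4] [11] [11] [10,6] [10] [9] [8].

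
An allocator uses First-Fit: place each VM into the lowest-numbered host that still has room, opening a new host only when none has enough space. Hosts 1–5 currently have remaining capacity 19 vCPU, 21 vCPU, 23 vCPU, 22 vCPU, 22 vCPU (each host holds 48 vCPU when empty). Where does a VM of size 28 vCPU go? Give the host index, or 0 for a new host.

No host has ≥ 28 vCPU free, so a new host is opened.

0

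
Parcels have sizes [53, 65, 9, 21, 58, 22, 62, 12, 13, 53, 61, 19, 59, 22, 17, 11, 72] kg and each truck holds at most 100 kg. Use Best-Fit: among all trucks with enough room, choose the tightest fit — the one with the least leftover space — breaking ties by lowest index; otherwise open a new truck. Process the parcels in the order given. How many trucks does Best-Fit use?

53 kg → truck 1 (remaining 47 kg)
65 kg → truck 2 (remaining 35 kg)
9 kg → truck 2 (remaining 26 kg)
21 kg → truck 2 (remaining 5 kg)
58 kg → truck 3 (remaining 42 kg)
22 kg → truck 3 (remaining 20 kg)
62 kg → truck 4 (remaining 38 kg)
12 kg → truck 3 (remaining 8 kg)
13 kg → truck 4 (remaining 25 kg)
53 kg → truck 5 (remaining 47 kg)
61 kg → truck 6 (remaining 39 kg)
19 kg → truck 4 (remaining 6 kg)
59 kg → truck 7 (remaining 41 kg)
22 kg → truck 6 (remaining 17 kg)
17 kg → truck 6 (remaining 0 kg)
11 kg → truck 7 (remaining 30 kg)
72 kg → truck 8 (remaining 28 kg)
Final trucks: [53] [65,9,21] [58,22,12] [62,13,19] [53] [61,22,17] [59,11] [72].

8 trucks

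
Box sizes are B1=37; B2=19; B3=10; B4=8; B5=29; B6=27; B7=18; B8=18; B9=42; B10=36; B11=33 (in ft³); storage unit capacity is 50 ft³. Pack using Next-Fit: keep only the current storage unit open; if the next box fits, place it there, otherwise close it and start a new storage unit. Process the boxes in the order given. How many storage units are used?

B1 (37 ft³) → storage unit 1 (remaining 13 ft³)
B2 (19 ft³) → storage unit 2 (remaining 31 ft³)
B3 (10 ft³) → storage unit 2 (remaining 21 ft³)
B4 (8 ft³) → storage unit 2 (remaining 13 ft³)
B5 (29 ft³) → storage unit 3 (remaining 21 ft³)
B6 (27 ft³) → storage unit 4 (remaining 23 ft³)
B7 (18 ft³) → storage unit 4 (remaining 5 ft³)
B8 (18 ft³) → storage unit 5 (remaining 32 ft³)
B9 (42 ft³) → storage unit 6 (remaining 8 ft³)
B10 (36 ft³) → storage unit 7 (remaining 14 ft³)
B11 (33 ft³) → storage unit 8 (remaining 17 ft³)

8 storage units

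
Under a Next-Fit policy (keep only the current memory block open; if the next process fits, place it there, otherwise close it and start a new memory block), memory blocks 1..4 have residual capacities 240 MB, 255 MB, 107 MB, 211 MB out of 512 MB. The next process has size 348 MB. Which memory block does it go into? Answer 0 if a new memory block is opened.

Next-Fit only looks at memory block 4, which has 211 MB free.
348 MB does not fit, so a new memory block is opened.

0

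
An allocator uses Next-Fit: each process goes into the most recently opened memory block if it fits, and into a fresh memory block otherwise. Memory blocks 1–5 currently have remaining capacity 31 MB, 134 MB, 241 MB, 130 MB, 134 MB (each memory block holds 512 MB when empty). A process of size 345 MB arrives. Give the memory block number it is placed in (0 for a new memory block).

0

Next-Fit only looks at memory block 5, which has 134 MB free.
345 MB does not fit, so a new memory block is opened.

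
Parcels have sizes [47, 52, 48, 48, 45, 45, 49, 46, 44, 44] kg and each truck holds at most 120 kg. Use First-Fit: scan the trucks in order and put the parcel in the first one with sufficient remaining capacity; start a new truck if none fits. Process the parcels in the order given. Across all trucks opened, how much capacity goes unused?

Put 47 kg in truck 1; 73 kg remain.
Put 52 kg in truck 1; 21 kg remain.
Put 48 kg in truck 2; 72 kg remain.
Put 48 kg in truck 2; 24 kg remain.
Put 45 kg in truck 3; 75 kg remain.
Put 45 kg in truck 3; 30 kg remain.
Put 49 kg in truck 4; 71 kg remain.
Put 46 kg in truck 4; 25 kg remain.
Put 44 kg in truck 5; 76 kg remain.
Put 44 kg in truck 5; 32 kg remain.
5 trucks × 120 kg = 600 kg; used 468 kg; unused 132 kg.

132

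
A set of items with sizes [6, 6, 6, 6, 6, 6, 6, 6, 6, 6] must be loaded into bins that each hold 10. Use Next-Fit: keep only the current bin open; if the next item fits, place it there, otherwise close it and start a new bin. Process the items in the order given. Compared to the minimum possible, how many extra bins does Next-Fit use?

0

Next-Fit: [6] [6] [6] [6] [6] [6] [6] [6] [6] [6] → 10 bins.
10 items exceed 5 (half the capacity), and no two of those can share a bin, so at least 10 bins are needed.
So 10 is already optimal.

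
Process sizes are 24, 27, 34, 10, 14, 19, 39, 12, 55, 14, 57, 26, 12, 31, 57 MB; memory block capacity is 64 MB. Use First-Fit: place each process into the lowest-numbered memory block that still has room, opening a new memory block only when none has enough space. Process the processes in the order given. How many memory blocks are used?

24 MB → memory block 1 (remaining 40 MB)
27 MB → memory block 1 (remaining 13 MB)
34 MB → memory block 2 (remaining 30 MB)
10 MB → memory block 1 (remaining 3 MB)
14 MB → memory block 2 (remaining 16 MB)
19 MB → memory block 3 (remaining 45 MB)
39 MB → memory block 3 (remaining 6 MB)
12 MB → memory block 2 (remaining 4 MB)
55 MB → memory block 4 (remaining 9 MB)
14 MB → memory block 5 (remaining 50 MB)
57 MB → memory block 6 (remaining 7 MB)
26 MB → memory block 5 (remaining 24 MB)
12 MB → memory block 5 (remaining 12 MB)
31 MB → memory block 7 (remaining 33 MB)
57 MB → memory block 8 (remaining 7 MB)

8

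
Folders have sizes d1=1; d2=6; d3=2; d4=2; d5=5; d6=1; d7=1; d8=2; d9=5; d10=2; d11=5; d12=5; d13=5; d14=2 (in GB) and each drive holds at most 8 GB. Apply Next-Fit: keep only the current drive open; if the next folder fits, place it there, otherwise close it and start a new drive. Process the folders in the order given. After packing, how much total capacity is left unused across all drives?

d1 (1 GB) → drive 1 (remaining 7 GB)
d2 (6 GB) → drive 1 (remaining 1 GB)
d3 (2 GB) → drive 2 (remaining 6 GB)
d4 (2 GB) → drive 2 (remaining 4 GB)
d5 (5 GB) → drive 3 (remaining 3 GB)
d6 (1 GB) → drive 3 (remaining 2 GB)
d7 (1 GB) → drive 3 (remaining 1 GB)
d8 (2 GB) → drive 4 (remaining 6 GB)
d9 (5 GB) → drive 4 (remaining 1 GB)
d10 (2 GB) → drive 5 (remaining 6 GB)
d11 (5 GB) → drive 5 (remaining 1 GB)
d12 (5 GB) → drive 6 (remaining 3 GB)
d13 (5 GB) → drive 7 (remaining 3 GB)
d14 (2 GB) → drive 7 (remaining 1 GB)
7 drives × 8 GB = 56 GB; used 44 GB; unused 12 GB.

12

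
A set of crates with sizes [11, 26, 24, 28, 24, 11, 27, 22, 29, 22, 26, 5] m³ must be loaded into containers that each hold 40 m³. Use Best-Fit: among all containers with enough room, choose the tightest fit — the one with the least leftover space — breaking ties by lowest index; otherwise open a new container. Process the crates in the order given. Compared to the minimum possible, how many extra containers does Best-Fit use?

Best-Fit: [11,26] [24] [28,11] [24] [27] [22] [29,5] [22] [26] → 9 containers.
9 crates exceed 20 m³ (half the capacity), and no two of those can share a container, so at least 9 containers are needed.
So 9 is already optimal.

0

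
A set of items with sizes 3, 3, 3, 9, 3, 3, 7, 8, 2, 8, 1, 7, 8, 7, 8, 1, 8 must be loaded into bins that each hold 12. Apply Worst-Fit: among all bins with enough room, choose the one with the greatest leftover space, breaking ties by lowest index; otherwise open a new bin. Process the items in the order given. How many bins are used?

10 bins

3 → bin 1 (remaining 9)
3 → bin 1 (remaining 6)
3 → bin 1 (remaining 3)
9 → bin 2 (remaining 3)
3 → bin 1 (remaining 0)
3 → bin 2 (remaining 0)
7 → bin 3 (remaining 5)
8 → bin 4 (remaining 4)
2 → bin 3 (remaining 3)
8 → bin 5 (remaining 4)
1 → bin 4 (remaining 3)
7 → bin 6 (remaining 5)
8 → bin 7 (remaining 4)
7 → bin 8 (remaining 5)
8 → bin 9 (remaining 4)
1 → bin 6 (remaining 4)
8 → bin 10 (remaining 4)
Final bins: [3,3,3,3] [9,3] [7,2] [8,1] [8] [7,1] [8] [7] [8] [8].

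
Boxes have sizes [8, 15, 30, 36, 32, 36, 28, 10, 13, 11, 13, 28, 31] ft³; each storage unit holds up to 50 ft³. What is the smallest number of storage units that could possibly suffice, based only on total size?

6 storage units

Total size = 8 + 15 + 30 + 36 + 32 + 36 + 28 + 10 + 13 + 11 + 13 + 28 + 31 = 291 ft³.
⌈291 / 50⌉ = 6.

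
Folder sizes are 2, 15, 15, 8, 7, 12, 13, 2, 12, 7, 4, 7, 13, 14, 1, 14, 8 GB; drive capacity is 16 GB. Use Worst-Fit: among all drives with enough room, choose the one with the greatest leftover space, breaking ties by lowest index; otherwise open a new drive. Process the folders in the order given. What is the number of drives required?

2 GB → drive 1 (remaining 14 GB)
15 GB → drive 2 (remaining 1 GB)
15 GB → drive 3 (remaining 1 GB)
8 GB → drive 1 (remaining 6 GB)
7 GB → drive 4 (remaining 9 GB)
12 GB → drive 5 (remaining 4 GB)
13 GB → drive 6 (remaining 3 GB)
2 GB → drive 4 (remaining 7 GB)
12 GB → drive 7 (remaining 4 GB)
7 GB → drive 4 (remaining 0 GB)
4 GB → drive 1 (remaining 2 GB)
7 GB → drive 8 (remaining 9 GB)
13 GB → drive 9 (remaining 3 GB)
14 GB → drive 10 (remaining 2 GB)
1 GB → drive 8 (remaining 8 GB)
14 GB → drive 11 (remaining 2 GB)
8 GB → drive 8 (remaining 0 GB)

11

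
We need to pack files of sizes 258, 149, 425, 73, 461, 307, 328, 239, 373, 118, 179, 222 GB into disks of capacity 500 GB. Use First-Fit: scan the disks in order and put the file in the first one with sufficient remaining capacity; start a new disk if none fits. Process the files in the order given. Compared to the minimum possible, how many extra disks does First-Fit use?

1

First-Fit: [258,149,73] [425] [461] [307,118] [328] [239,179] [373] [222] → 8 disks.
Total size 3132 GB; any packing needs at least ⌈3132/500⌉ = 7 disks.
An optimal packing achieves that bound: [461] [425,73] [373,118] [328,149] [307,179] [258,239] [222] → 7 disks.
Excess: 8 − 7 = 1.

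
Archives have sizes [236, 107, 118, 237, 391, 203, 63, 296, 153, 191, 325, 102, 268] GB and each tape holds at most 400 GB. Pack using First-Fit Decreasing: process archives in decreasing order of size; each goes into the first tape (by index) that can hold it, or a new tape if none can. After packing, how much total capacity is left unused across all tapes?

Sorted descending: 391, 325, 296, 268, 237, 236, 203, 191, 153, 118, 107, 102, 63.
Put 391 GB in tape 1; 9 GB remain.
Put 325 GB in tape 2; 75 GB remain.
Put 296 GB in tape 3; 104 GB remain.
Put 268 GB in tape 4; 132 GB remain.
Put 237 GB in tape 5; 163 GB remain.
Put 236 GB in tape 6; 164 GB remain.
Put 203 GB in tape 7; 197 GB remain.
Put 191 GB in tape 7; 6 GB remain.
Put 153 GB in tape 5; 10 GB remain.
Put 118 GB in tape 4; 14 GB remain.
Put 107 GB in tape 6; 57 GB remain.
Put 102 GB in tape 3; 2 GB remain.
Put 63 GB in tape 2; 12 GB remain.
7 tapes × 400 GB = 2800 GB; used 2690 GB; unused 110 GB.

110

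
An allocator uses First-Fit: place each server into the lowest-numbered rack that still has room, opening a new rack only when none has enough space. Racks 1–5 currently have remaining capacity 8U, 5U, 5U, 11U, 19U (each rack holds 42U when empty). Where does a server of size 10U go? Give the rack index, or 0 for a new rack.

4

Racks with room: rack 4 (11U), rack 5 (19U).
The first with room is rack 4.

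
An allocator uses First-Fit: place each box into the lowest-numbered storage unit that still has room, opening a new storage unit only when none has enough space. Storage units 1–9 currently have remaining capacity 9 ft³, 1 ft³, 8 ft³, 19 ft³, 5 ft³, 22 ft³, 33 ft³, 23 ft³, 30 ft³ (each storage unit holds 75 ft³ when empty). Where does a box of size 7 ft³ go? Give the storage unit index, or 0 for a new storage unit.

Storage units with room: storage unit 1 (9 ft³), storage unit 3 (8 ft³), storage unit 4 (19 ft³), storage unit 6 (22 ft³), storage unit 7 (33 ft³), storage unit 8 (23 ft³), storage unit 9 (30 ft³).
The first with room is storage unit 1.

1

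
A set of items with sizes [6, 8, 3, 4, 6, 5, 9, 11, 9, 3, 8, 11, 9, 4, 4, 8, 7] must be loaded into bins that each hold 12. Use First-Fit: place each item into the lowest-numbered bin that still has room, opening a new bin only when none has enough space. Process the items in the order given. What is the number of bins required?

bin 1: place 6, 6 left
bin 2: place 8, 4 left
bin 1: place 3, 3 left
bin 2: place 4, 0 left
bin 3: place 6, 6 left
bin 3: place 5, 1 left
bin 4: place 9, 3 left
bin 5: place 11, 1 left
bin 6: place 9, 3 left
bin 1: place 3, 0 left
bin 7: place 8, 4 left
bin 8: place 11, 1 left
bin 9: place 9, 3 left
bin 7: place 4, 0 left
bin 10: place 4, 8 left
bin 10: place 8, 0 left
bin 11: place 7, 5 left

11 bins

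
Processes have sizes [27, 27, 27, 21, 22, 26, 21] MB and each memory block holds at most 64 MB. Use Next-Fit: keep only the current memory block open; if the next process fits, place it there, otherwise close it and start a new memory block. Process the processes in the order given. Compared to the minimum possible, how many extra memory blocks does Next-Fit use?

Next-Fit: [27,27] [27,21] [22,26] [21] → 4 memory blocks.
Total size 171 MB; any packing needs at least ⌈171/64⌉ = 3 memory blocks.
An optimal packing achieves that bound: [27,27] [27,26] [22,21,21] → 3 memory blocks.
Excess: 4 − 3 = 1.

1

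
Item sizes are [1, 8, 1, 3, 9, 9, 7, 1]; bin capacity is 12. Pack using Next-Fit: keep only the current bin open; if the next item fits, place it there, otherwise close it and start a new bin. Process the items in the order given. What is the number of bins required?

1 → bin 1 (remaining 11)
8 → bin 1 (remaining 3)
1 → bin 1 (remaining 2)
3 → bin 2 (remaining 9)
9 → bin 2 (remaining 0)
9 → bin 3 (remaining 3)
7 → bin 4 (remaining 5)
1 → bin 4 (remaining 4)

4 bins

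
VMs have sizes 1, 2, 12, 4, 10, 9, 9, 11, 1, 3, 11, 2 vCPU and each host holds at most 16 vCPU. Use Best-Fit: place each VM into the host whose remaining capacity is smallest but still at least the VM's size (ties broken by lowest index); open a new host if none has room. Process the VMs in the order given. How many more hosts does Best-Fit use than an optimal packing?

Best-Fit: [1,2,12,1] [4,10,2] [9] [9] [11,3] [11] → 6 hosts.
6 VMs exceed 8 vCPU (half the capacity), and no two of those can share a host, so at least 6 hosts are needed.
So 6 is already optimal.

0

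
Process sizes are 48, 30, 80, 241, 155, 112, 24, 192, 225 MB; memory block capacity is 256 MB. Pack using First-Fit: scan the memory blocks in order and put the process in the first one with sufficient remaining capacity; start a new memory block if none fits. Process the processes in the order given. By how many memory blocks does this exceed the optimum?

1

First-Fit: [48,30,80,24] [241] [155] [112] [192] [225] → 6 memory blocks.
Total size 1107 MB; any packing needs at least ⌈1107/256⌉ = 5 memory blocks.
An optimal packing achieves that bound: [241] [225,30] [192,48] [155,80] [112,24] → 5 memory blocks.
Excess: 6 − 5 = 1.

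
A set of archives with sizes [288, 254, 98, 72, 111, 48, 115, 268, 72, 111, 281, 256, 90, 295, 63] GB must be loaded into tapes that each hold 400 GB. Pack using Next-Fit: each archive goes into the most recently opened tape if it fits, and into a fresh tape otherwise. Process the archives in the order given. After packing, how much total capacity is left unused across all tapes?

378

Put 288 GB in tape 1; 112 GB remain.
Put 254 GB in tape 2; 146 GB remain.
Put 98 GB in tape 2; 48 GB remain.
Put 72 GB in tape 3; 328 GB remain.
Put 111 GB in tape 3; 217 GB remain.
Put 48 GB in tape 3; 169 GB remain.
Put 115 GB in tape 3; 54 GB remain.
Put 268 GB in tape 4; 132 GB remain.
Put 72 GB in tape 4; 60 GB remain.
Put 111 GB in tape 5; 289 GB remain.
Put 281 GB in tape 5; 8 GB remain.
Put 256 GB in tape 6; 144 GB remain.
Put 90 GB in tape 6; 54 GB remain.
Put 295 GB in tape 7; 105 GB remain.
Put 63 GB in tape 7; 42 GB remain.
7 tapes × 400 GB = 2800 GB; used 2422 GB; unused 378 GB.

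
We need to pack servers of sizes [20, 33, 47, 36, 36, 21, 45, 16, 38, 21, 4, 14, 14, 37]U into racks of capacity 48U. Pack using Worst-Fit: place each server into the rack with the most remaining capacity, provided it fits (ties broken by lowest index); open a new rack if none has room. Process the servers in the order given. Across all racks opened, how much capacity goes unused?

rack 1: place 20U, 28U left
rack 2: place 33U, 15U left
rack 3: place 47U, 1U left
rack 4: place 36U, 12U left
rack 5: place 36U, 12U left
rack 1: place 21U, 7U left
rack 6: place 45U, 3U left
rack 7: place 16U, 32U left
rack 8: place 38U, 10U left
rack 7: place 21U, 11U left
rack 2: place 4U, 11U left
rack 9: place 14U, 34U left
rack 9: place 14U, 20U left
rack 10: place 37U, 11U left
10 racks × 48U = 480U; used 382U; unused 98U.

98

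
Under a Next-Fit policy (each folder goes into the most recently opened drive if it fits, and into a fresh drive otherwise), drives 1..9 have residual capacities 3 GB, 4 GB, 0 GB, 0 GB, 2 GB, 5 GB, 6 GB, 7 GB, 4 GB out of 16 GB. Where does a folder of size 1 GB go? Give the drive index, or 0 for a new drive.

9

Next-Fit only looks at drive 9, which has 4 GB free.
1 GB fits there.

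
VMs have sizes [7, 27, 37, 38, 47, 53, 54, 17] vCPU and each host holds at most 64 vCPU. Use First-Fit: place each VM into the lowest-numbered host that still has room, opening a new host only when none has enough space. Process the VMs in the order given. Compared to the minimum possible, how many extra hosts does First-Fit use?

1

First-Fit: [7,27,17] [37] [38] [47] [53] [54] → 6 hosts.
Total size 280 vCPU; any packing needs at least ⌈280/64⌉ = 5 hosts.
An optimal packing achieves that bound: [54,7] [53] [47,17] [38] [37,27] → 5 hosts.
Excess: 6 − 5 = 1.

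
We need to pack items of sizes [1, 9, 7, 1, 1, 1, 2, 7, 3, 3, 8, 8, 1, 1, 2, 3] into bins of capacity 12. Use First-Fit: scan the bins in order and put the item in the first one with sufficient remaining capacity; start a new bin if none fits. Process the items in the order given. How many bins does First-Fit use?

Put 1 in bin 1; 11 remain.
Put 9 in bin 1; 2 remain.
Put 7 in bin 2; 5 remain.
Put 1 in bin 1; 1 remain.
Put 1 in bin 1; 0 remain.
Put 1 in bin 2; 4 remain.
Put 2 in bin 2; 2 remain.
Put 7 in bin 3; 5 remain.
Put 3 in bin 3; 2 remain.
Put 3 in bin 4; 9 remain.
Put 8 in bin 4; 1 remain.
Put 8 in bin 5; 4 remain.
Put 1 in bin 2; 1 remain.
Put 1 in bin 2; 0 remain.
Put 2 in bin 3; 0 remain.
Put 3 in bin 5; 1 remain.

5 bins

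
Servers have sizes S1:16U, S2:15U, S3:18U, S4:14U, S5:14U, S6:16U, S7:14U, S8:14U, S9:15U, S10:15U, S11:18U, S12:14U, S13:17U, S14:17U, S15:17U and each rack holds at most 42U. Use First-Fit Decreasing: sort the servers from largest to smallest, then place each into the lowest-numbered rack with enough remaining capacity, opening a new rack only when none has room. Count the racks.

7 racks

Sorted descending: 18, 18, 17, 17, 17, 16, 16, 15, 15, 15, 14, 14, 14, 14, 14.
rack 1: place 18U, 24U left
rack 1: place 18U, 6U left
rack 2: place 17U, 25U left
rack 2: place 17U, 8U left
rack 3: place 17U, 25U left
rack 3: place 16U, 9U left
rack 4: place 16U, 26U left
rack 4: place 15U, 11U left
rack 5: place 15U, 27U left
rack 5: place 15U, 12U left
rack 6: place 14U, 28U left
rack 6: place 14U, 14U left
rack 6: place 14U, 0U left
rack 7: place 14U, 28U left
rack 7: place 14U, 14U left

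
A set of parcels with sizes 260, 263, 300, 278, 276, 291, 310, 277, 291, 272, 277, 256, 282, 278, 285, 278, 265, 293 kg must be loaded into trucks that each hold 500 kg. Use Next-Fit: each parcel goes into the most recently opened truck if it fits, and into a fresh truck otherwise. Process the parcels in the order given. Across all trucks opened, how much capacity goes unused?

3968

Put 260 kg in truck 1; 240 kg remain.
Put 263 kg in truck 2; 237 kg remain.
Put 300 kg in truck 3; 200 kg remain.
Put 278 kg in truck 4; 222 kg remain.
Put 276 kg in truck 5; 224 kg remain.
Put 291 kg in truck 6; 209 kg remain.
Put 310 kg in truck 7; 190 kg remain.
Put 277 kg in truck 8; 223 kg remain.
Put 291 kg in truck 9; 209 kg remain.
Put 272 kg in truck 10; 228 kg remain.
Put 277 kg in truck 11; 223 kg remain.
Put 256 kg in truck 12; 244 kg remain.
Put 282 kg in truck 13; 218 kg remain.
Put 278 kg in truck 14; 222 kg remain.
Put 285 kg in truck 15; 215 kg remain.
Put 278 kg in truck 16; 222 kg remain.
Put 265 kg in truck 17; 235 kg remain.
Put 293 kg in truck 18; 207 kg remain.
18 trucks × 500 kg = 9000 kg; used 5032 kg; unused 3968 kg.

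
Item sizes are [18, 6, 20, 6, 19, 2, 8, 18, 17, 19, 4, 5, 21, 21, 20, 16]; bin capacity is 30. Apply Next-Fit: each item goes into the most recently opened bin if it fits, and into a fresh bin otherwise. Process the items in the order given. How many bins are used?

Put 18 in bin 1; 12 remain.
Put 6 in bin 1; 6 remain.
Put 20 in bin 2; 10 remain.
Put 6 in bin 2; 4 remain.
Put 19 in bin 3; 11 remain.
Put 2 in bin 3; 9 remain.
Put 8 in bin 3; 1 remain.
Put 18 in bin 4; 12 remain.
Put 17 in bin 5; 13 remain.
Put 19 in bin 6; 11 remain.
Put 4 in bin 6; 7 remain.
Put 5 in bin 6; 2 remain.
Put 21 in bin 7; 9 remain.
Put 21 in bin 8; 9 remain.
Put 20 in bin 9; 10 remain.
Put 16 in bin 10; 14 remain.

10 bins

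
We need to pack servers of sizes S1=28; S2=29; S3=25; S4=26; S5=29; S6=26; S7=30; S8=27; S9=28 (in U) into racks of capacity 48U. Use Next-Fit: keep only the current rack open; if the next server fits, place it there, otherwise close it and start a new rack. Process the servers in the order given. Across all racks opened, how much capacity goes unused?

rack 1: place S1 (28U), 20U left
rack 2: place S2 (29U), 19U left
rack 3: place S3 (25U), 23U left
rack 4: place S4 (26U), 22U left
rack 5: place S5 (29U), 19U left
rack 6: place S6 (26U), 22U left
rack 7: place S7 (30U), 18U left
rack 8: place S8 (27U), 21U left
rack 9: place S9 (28U), 20U left
9 racks × 48U = 432U; used 248U; unused 184U.

184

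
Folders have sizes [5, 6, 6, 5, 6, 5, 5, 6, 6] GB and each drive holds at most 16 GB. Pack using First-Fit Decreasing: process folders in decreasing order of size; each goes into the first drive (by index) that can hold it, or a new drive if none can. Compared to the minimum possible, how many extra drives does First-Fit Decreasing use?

First-Fit Decreasing: [6,6] [6,6] [6,5,5] [5,5] → 4 drives.
Total size 50 GB; any packing needs at least ⌈50/16⌉ = 4 drives.
So 4 is already optimal.

0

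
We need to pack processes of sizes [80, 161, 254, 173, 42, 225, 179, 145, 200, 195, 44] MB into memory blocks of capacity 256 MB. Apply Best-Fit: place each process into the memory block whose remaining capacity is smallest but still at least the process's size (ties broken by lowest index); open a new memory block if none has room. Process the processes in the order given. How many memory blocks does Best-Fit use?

8

80 MB → memory block 1 (remaining 176 MB)
161 MB → memory block 1 (remaining 15 MB)
254 MB → memory block 2 (remaining 2 MB)
173 MB → memory block 3 (remaining 83 MB)
42 MB → memory block 3 (remaining 41 MB)
225 MB → memory block 4 (remaining 31 MB)
179 MB → memory block 5 (remaining 77 MB)
145 MB → memory block 6 (remaining 111 MB)
200 MB → memory block 7 (remaining 56 MB)
195 MB → memory block 8 (remaining 61 MB)
44 MB → memory block 7 (remaining 12 MB)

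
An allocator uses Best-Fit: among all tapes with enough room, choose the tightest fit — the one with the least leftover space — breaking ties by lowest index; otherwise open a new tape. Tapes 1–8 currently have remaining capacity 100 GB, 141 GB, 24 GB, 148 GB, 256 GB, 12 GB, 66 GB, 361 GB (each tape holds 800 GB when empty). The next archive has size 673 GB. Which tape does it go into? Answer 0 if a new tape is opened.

No tape has ≥ 673 GB free, so a new tape is opened.

0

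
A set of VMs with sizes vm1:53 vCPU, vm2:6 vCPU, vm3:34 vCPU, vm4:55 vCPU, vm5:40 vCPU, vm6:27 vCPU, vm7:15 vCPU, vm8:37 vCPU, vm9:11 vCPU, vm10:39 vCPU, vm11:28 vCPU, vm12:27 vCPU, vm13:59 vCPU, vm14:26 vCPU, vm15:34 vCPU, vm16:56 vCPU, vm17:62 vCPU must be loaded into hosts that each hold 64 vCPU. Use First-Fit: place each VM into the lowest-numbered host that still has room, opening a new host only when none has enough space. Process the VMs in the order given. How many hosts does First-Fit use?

11 hosts

Put vm1 (53 vCPU) in host 1; 11 vCPU remain.
Put vm2 (6 vCPU) in host 1; 5 vCPU remain.
Put vm3 (34 vCPU) in host 2; 30 vCPU remain.
Put vm4 (55 vCPU) in host 3; 9 vCPU remain.
Put vm5 (40 vCPU) in host 4; 24 vCPU remain.
Put vm6 (27 vCPU) in host 2; 3 vCPU remain.
Put vm7 (15 vCPU) in host 4; 9 vCPU remain.
Put vm8 (37 vCPU) in host 5; 27 vCPU remain.
Put vm9 (11 vCPU) in host 5; 16 vCPU remain.
Put vm10 (39 vCPU) in host 6; 25 vCPU remain.
Put vm11 (28 vCPU) in host 7; 36 vCPU remain.
Put vm12 (27 vCPU) in host 7; 9 vCPU remain.
Put vm13 (59 vCPU) in host 8; 5 vCPU remain.
Put vm14 (26 vCPU) in host 9; 38 vCPU remain.
Put vm15 (34 vCPU) in host 9; 4 vCPU remain.
Put vm16 (56 vCPU) in host 10; 8 vCPU remain.
Put vm17 (62 vCPU) in host 11; 2 vCPU remain.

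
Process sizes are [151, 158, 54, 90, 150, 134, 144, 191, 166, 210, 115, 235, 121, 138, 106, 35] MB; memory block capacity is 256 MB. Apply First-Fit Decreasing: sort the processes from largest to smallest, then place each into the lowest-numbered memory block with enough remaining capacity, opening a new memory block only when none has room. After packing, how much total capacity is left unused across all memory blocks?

362

Sorted descending: 235, 210, 191, 166, 158, 151, 150, 144, 138, 134, 121, 115, 106, 90, 54, 35.
Put 235 MB in memory block 1; 21 MB remain.
Put 210 MB in memory block 2; 46 MB remain.
Put 191 MB in memory block 3; 65 MB remain.
Put 166 MB in memory block 4; 90 MB remain.
Put 158 MB in memory block 5; 98 MB remain.
Put 151 MB in memory block 6; 105 MB remain.
Put 150 MB in memory block 7; 106 MB remain.
Put 144 MB in memory block 8; 112 MB remain.
Put 138 MB in memory block 9; 118 MB remain.
Put 134 MB in memory block 10; 122 MB remain.
Put 121 MB in memory block 10; 1 MB remain.
Put 115 MB in memory block 9; 3 MB remain.
Put 106 MB in memory block 7; 0 MB remain.
Put 90 MB in memory block 4; 0 MB remain.
Put 54 MB in memory block 3; 11 MB remain.
Put 35 MB in memory block 2; 11 MB remain.
10 memory blocks × 256 MB = 2560 MB; used 2198 MB; unused 362 MB.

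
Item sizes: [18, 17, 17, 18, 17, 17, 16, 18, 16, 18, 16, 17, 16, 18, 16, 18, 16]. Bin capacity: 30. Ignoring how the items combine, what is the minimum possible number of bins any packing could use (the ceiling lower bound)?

10 bins

Total size = 18 + 17 + 17 + 18 + 17 + 17 + 16 + 18 + 16 + 18 + 16 + 17 + 16 + 18 + 16 + 18 + 16 = 289.
⌈289 / 30⌉ = 10.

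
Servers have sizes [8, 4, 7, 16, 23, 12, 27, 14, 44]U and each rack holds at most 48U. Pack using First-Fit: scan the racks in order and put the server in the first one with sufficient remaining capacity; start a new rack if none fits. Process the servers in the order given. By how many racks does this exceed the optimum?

First-Fit: [8,4,7,16,12] [23,14] [27] [44] → 4 racks.
Total size 155U; any packing needs at least ⌈155/48⌉ = 4 racks.
So 4 is already optimal.

0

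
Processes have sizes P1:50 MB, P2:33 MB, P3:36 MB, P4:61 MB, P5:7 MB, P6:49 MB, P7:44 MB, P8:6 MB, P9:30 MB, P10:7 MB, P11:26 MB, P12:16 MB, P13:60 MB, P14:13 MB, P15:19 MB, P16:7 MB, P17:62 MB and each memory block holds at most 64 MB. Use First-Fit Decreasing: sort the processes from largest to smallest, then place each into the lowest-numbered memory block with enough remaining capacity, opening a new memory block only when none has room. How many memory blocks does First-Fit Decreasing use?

9 memory blocks

Sorted descending: 62, 61, 60, 50, 49, 44, 36, 33, 30, 26, 19, 16, 13, 7, 7, 7, 6.
Put 62 MB in memory block 1; 2 MB remain.
Put 61 MB in memory block 2; 3 MB remain.
Put 60 MB in memory block 3; 4 MB remain.
Put 50 MB in memory block 4; 14 MB remain.
Put 49 MB in memory block 5; 15 MB remain.
Put 44 MB in memory block 6; 20 MB remain.
Put 36 MB in memory block 7; 28 MB remain.
Put 33 MB in memory block 8; 31 MB remain.
Put 30 MB in memory block 8; 1 MB remain.
Put 26 MB in memory block 7; 2 MB remain.
Put 19 MB in memory block 6; 1 MB remain.
Put 16 MB in memory block 9; 48 MB remain.
Put 13 MB in memory block 4; 1 MB remain.
Put 7 MB in memory block 5; 8 MB remain.
Put 7 MB in memory block 5; 1 MB remain.
Put 7 MB in memory block 9; 41 MB remain.
Put 6 MB in memory block 9; 35 MB remain.
Final memory blocks: [62] [61] [60] [50,13] [49,7,7] [44,19] [36,26] [33,30] [16,7,6].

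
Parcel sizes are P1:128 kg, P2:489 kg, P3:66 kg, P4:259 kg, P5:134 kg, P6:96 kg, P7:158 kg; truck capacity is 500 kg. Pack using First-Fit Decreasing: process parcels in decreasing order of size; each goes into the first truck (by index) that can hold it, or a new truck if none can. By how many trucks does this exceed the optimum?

First-Fit Decreasing: [489] [259,158,66] [134,128,96] → 3 trucks.
Total size 1330 kg; any packing needs at least ⌈1330/500⌉ = 3 trucks.
So 3 is already optimal.

0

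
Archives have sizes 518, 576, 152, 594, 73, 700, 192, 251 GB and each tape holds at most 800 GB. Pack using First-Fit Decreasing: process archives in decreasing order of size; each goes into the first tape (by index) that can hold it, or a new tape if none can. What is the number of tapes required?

Sorted descending: 700, 594, 576, 518, 251, 192, 152, 73.
tape 1: place 700 GB, 100 GB left
tape 2: place 594 GB, 206 GB left
tape 3: place 576 GB, 224 GB left
tape 4: place 518 GB, 282 GB left
tape 4: place 251 GB, 31 GB left
tape 2: place 192 GB, 14 GB left
tape 3: place 152 GB, 72 GB left
tape 1: place 73 GB, 27 GB left
Final tapes: [700,73] [594,192] [576,152] [518,251].

4 tapes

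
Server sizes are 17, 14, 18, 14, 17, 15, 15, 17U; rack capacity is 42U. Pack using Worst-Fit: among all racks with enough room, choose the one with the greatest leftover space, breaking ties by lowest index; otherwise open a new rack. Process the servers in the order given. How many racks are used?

17U → rack 1 (remaining 25U)
14U → rack 1 (remaining 11U)
18U → rack 2 (remaining 24U)
14U → rack 2 (remaining 10U)
17U → rack 3 (remaining 25U)
15U → rack 3 (remaining 10U)
15U → rack 4 (remaining 27U)
17U → rack 4 (remaining 10U)
Final racks: [17,14] [18,14] [17,15] [15,17].

4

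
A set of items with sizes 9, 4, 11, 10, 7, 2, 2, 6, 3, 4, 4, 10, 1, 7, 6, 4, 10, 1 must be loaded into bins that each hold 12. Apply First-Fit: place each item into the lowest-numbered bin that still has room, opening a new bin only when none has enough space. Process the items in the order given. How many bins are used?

10

Put 9 in bin 1; 3 remain.
Put 4 in bin 2; 8 remain.
Put 11 in bin 3; 1 remain.
Put 10 in bin 4; 2 remain.
Put 7 in bin 2; 1 remain.
Put 2 in bin 1; 1 remain.
Put 2 in bin 4; 0 remain.
Put 6 in bin 5; 6 remain.
Put 3 in bin 5; 3 remain.
Put 4 in bin 6; 8 remain.
Put 4 in bin 6; 4 remain.
Put 10 in bin 7; 2 remain.
Put 1 in bin 1; 0 remain.
Put 7 in bin 8; 5 remain.
Put 6 in bin 9; 6 remain.
Put 4 in bin 6; 0 remain.
Put 10 in bin 10; 2 remain.
Put 1 in bin 2; 0 remain.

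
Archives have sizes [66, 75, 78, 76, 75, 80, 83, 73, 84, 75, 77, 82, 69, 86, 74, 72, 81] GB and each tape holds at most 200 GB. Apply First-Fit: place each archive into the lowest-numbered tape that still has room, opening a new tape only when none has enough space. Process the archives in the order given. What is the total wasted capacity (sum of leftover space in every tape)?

494

Put 66 GB in tape 1; 134 GB remain.
Put 75 GB in tape 1; 59 GB remain.
Put 78 GB in tape 2; 122 GB remain.
Put 76 GB in tape 2; 46 GB remain.
Put 75 GB in tape 3; 125 GB remain.
Put 80 GB in tape 3; 45 GB remain.
Put 83 GB in tape 4; 117 GB remain.
Put 73 GB in tape 4; 44 GB remain.
Put 84 GB in tape 5; 116 GB remain.
Put 75 GB in tape 5; 41 GB remain.
Put 77 GB in tape 6; 123 GB remain.
Put 82 GB in tape 6; 41 GB remain.
Put 69 GB in tape 7; 131 GB remain.
Put 86 GB in tape 7; 45 GB remain.
Put 74 GB in tape 8; 126 GB remain.
Put 72 GB in tape 8; 54 GB remain.
Put 81 GB in tape 9; 119 GB remain.
9 tapes × 200 GB = 1800 GB; used 1306 GB; unused 494 GB.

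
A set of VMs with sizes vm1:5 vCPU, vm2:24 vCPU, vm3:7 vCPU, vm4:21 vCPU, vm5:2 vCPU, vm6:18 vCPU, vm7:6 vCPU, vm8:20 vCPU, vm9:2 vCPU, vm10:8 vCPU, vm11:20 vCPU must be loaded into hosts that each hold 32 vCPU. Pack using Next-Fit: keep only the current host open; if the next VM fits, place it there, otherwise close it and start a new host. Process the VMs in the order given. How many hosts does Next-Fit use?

vm1 (5 vCPU) → host 1 (remaining 27 vCPU)
vm2 (24 vCPU) → host 1 (remaining 3 vCPU)
vm3 (7 vCPU) → host 2 (remaining 25 vCPU)
vm4 (21 vCPU) → host 2 (remaining 4 vCPU)
vm5 (2 vCPU) → host 2 (remaining 2 vCPU)
vm6 (18 vCPU) → host 3 (remaining 14 vCPU)
vm7 (6 vCPU) → host 3 (remaining 8 vCPU)
vm8 (20 vCPU) → host 4 (remaining 12 vCPU)
vm9 (2 vCPU) → host 4 (remaining 10 vCPU)
vm10 (8 vCPU) → host 4 (remaining 2 vCPU)
vm11 (20 vCPU) → host 5 (remaining 12 vCPU)

5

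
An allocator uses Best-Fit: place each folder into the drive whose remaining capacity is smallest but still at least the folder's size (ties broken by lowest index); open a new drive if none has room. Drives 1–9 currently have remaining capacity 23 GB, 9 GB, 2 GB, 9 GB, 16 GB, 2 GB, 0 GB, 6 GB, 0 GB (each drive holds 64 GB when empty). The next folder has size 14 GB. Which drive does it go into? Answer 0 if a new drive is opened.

5

Drives with room: drive 1 (23 GB), drive 5 (16 GB).
Tightest fit is drive 5 with 16 GB free.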